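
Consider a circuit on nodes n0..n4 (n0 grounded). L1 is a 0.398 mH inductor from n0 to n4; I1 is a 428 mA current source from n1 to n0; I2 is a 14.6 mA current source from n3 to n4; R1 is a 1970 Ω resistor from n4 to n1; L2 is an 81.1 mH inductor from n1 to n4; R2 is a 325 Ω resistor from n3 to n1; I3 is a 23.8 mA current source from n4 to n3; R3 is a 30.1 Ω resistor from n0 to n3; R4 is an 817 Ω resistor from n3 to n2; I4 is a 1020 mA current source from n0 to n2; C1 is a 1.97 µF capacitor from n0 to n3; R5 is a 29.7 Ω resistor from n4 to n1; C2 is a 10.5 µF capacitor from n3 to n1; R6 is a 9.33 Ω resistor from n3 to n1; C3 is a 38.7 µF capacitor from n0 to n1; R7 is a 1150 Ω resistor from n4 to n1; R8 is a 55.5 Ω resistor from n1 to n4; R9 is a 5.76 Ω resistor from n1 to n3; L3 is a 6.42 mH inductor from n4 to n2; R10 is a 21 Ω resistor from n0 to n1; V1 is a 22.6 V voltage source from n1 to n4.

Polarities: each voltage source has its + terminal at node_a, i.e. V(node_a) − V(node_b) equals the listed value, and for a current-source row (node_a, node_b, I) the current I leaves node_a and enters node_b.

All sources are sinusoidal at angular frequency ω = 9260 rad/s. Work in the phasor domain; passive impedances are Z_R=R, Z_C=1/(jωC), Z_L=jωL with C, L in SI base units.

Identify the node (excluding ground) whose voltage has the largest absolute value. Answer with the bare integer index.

4

Apply KCL at each of the 4 non-ground nodes and solve the resulting linear system.
Node n1: branches {I1, R1, L2, R2, R5, C2, R6, C3, R7, R8, R9, R10, V1} → V_1 = -35.32-32.44j
Node n2: branches {R4, I4, L3} → V_2 = -53.71+29.78j
Node n3: branches {I2, R2, I3, R3, R4, C1, C2, R6, R9} → V_3 = -31.93-28.02j
Node n4: branches {L1, I2, R1, L2, I3, R5, R7, R8, L3, V1} → V_4 = -57.92-32.44j
Source currents: i(V1)=-11.04+15.82j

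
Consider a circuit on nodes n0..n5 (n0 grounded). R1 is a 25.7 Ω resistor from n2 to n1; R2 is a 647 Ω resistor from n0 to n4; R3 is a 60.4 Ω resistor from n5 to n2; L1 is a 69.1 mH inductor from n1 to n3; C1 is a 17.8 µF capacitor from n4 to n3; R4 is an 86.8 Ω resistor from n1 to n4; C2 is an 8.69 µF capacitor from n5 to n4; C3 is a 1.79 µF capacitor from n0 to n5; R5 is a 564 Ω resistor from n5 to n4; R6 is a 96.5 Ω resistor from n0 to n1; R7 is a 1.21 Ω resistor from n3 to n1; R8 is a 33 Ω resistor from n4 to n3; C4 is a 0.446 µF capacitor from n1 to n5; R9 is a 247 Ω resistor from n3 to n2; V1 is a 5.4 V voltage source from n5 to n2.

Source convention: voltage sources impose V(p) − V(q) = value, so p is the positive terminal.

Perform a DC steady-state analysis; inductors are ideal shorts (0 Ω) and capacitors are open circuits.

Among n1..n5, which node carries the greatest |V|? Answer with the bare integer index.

Apply KCL at each of the 5 non-ground nodes and solve the resulting linear system.
Node n1: branches {R1, L1, R4, R6, R7, C4} → V_1 = -0.02660
Node n2: branches {R1, R3, R9, V1} → V_2 = -0.2325
Node n3: branches {L1, C1, R7, R8, R9} → V_3 = -0.02660
Node n4: branches {R2, C1, R4, C2, R5, R8} → V_4 = 0.1783
Node n5: branches {R3, C2, C3, R5, C4, V1} → V_5 = 5.167
Source currents: i(L1)=-0.005376, i(V1)=-0.09825

5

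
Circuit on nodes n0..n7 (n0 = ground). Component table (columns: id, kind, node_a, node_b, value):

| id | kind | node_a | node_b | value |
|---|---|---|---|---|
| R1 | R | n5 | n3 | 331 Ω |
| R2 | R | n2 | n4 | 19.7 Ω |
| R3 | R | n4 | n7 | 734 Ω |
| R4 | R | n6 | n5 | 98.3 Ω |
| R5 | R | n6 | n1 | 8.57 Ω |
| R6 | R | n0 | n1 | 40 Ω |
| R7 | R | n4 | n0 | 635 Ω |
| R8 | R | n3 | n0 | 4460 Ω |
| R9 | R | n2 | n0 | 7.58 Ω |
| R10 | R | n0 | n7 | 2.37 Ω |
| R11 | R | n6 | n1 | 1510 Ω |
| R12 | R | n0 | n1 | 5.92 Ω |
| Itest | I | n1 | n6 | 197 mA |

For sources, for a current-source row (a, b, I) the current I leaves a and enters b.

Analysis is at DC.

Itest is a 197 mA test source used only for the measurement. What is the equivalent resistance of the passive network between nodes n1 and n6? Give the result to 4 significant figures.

Element admittances at DC:
  Y(R1) = 0.003021 S between n5,n3
  Y(R2) = 0.05076 S between n2,n4
  Y(R3) = 0.001362 S between n4,n7
  Y(R4) = 0.01017 S between n6,n5
  Y(R5) = 0.1167 S between n6,n1
  Y(R6) = 0.02500 S between n0,n1
  Y(R7) = 0.001575 S between n4,n0
  Y(R8) = 0.0002242 S between n3,n0
  Y(R9) = 0.1319 S between n2,n0
  Y(R10) = 0.4219 S between n0,n7
  Y(R11) = 0.0006623 S between n6,n1
  Y(R12) = 0.1689 S between n0,n1
  Itest: injects 0.197 A into n6 (from n1)
Assemble and solve the 7×7 MNA system:
  V(n1)=-0.001766  V(n2)=0.000  V(n3)=1.527  V(n4)=0.000  V(n5)=1.640  V(n6)=1.674  V(n7)=0.000

R_eq = 8.507 Ω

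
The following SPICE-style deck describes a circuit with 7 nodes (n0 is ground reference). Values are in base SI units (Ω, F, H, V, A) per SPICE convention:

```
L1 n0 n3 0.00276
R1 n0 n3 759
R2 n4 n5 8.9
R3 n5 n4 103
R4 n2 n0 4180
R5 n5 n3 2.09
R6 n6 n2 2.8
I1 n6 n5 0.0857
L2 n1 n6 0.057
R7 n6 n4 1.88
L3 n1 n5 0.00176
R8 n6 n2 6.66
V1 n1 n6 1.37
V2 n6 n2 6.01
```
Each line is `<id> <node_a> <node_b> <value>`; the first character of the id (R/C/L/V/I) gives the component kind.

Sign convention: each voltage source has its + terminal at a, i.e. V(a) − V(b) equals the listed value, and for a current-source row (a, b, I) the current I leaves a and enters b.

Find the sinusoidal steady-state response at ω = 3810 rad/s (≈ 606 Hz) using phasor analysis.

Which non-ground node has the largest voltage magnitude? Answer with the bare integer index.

MNA unknowns: 6 node voltages V₁..V_6 plus 2 source currents (V1, V2)
L1: Y=0.000-0.09510j on G[0,3]
R1: Y=0.001318+0.000j on G[0,3]
R2: Y=0.1124+0.000j on G[4,5]
R3: Y=0.009709+0.000j on G[5,4]
R4: Y=0.0002392+0.000j on G[2,0]
R5: Y=0.4785+0.000j on G[5,3]
R6: Y=0.3571+0.000j on G[6,2]
I1: z[6]−=0.0857, z[5]+=0.0857
L2: Y=0.000-0.004605j on G[1,6]
R7: Y=0.5319+0.000j on G[6,4]
L3: Y=0.000-0.1491j on G[1,5]
R8: Y=0.1502+0.000j on G[6,2]
V1: row V1−V6=1.37, i_V1 at 1,6
V2: row V6−V2=6.01, i_V2 at 6,2
solve → V1=0.1658+0.2596j, V2=-7.214+0.2596j, V3=0.0009044+0.01814j, V4=-0.9786+0.2145j, V5=0.004512+0.01801j, V6=-1.204+0.2596j
aux → i_V1=-0.03603+0.03036j, i_V2=-3.051+6.211e-05j

2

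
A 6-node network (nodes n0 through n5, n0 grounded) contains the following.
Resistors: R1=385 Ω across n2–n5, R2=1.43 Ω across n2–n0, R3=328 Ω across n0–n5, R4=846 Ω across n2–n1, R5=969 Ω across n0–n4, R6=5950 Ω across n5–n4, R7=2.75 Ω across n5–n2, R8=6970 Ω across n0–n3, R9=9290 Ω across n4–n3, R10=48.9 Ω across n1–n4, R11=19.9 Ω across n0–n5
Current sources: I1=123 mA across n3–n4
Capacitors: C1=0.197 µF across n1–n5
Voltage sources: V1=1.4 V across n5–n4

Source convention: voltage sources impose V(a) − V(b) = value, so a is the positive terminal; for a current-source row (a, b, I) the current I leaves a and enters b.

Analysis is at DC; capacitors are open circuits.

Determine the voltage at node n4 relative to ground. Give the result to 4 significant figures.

-1.153 V

Apply KCL at each of the 5 non-ground nodes and solve the resulting linear system.
Node n1: branches {R4, R10, C1} → V_1 = -1.086
Node n2: branches {R1, R2, R4, R7} → V_2 = 0.08349
Node n3: branches {R8, R9, I1} → V_3 = -490.3
Node n4: branches {R5, R6, R9, R10, I1, V1} → V_4 = -1.153
Node n5: branches {R1, R3, R6, R7, R11, C1, V1} → V_5 = 0.2467
Source currents: i(V1)=-0.07315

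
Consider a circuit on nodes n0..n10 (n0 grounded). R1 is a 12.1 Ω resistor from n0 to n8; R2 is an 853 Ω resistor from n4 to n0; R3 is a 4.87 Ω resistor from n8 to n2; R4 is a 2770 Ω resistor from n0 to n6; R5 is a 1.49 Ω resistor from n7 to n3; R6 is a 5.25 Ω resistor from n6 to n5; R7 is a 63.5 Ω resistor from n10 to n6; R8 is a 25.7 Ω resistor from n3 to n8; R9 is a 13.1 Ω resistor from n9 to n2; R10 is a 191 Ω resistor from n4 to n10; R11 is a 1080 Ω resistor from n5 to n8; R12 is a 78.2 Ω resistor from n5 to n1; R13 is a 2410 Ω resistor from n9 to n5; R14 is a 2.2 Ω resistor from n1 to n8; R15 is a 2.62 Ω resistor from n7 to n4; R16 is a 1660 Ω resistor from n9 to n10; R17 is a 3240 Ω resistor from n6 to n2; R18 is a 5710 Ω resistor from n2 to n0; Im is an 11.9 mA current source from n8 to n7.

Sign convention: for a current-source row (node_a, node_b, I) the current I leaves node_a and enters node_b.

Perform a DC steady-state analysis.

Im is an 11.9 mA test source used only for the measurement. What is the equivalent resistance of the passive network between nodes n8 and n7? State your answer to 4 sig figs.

R_eq = 24.37 Ω

Element admittances at DC:
  Y(R1) = 0.08264 S between n0,n8
  Y(R2) = 0.001172 S between n4,n0
  Y(R3) = 0.2053 S between n8,n2
  Y(R4) = 0.0003610 S between n0,n6
  Y(R5) = 0.6711 S between n7,n3
  Y(R6) = 0.1905 S between n6,n5
  Y(R7) = 0.01575 S between n10,n6
  Y(R8) = 0.03891 S between n3,n8
  Y(R9) = 0.07634 S between n9,n2
  Y(R10) = 0.005236 S between n4,n10
  Y(R11) = 0.0009259 S between n5,n8
  Y(R12) = 0.01279 S between n5,n1
  Y(R13) = 0.0004149 S between n9,n5
  Y(R14) = 0.4545 S between n1,n8
  Y(R15) = 0.3817 S between n7,n4
  Y(R16) = 0.0006024 S between n9,n10
  Y(R17) = 0.0003086 S between n6,n2
  Y(R18) = 0.0001751 S between n2,n0
  Im: injects 0.0119 A into n7 (from n8)
Assemble and solve the 10×10 MNA system:
  V(n1)=-0.002675  V(n2)=-0.003712  V(n3)=0.2699  V(n4)=0.2826  V(n5)=0.05338  V(n6)=0.05755  V(n7)=0.2858  V(n8)=-0.004252  V(n9)=-0.002517  V(n10)=0.1105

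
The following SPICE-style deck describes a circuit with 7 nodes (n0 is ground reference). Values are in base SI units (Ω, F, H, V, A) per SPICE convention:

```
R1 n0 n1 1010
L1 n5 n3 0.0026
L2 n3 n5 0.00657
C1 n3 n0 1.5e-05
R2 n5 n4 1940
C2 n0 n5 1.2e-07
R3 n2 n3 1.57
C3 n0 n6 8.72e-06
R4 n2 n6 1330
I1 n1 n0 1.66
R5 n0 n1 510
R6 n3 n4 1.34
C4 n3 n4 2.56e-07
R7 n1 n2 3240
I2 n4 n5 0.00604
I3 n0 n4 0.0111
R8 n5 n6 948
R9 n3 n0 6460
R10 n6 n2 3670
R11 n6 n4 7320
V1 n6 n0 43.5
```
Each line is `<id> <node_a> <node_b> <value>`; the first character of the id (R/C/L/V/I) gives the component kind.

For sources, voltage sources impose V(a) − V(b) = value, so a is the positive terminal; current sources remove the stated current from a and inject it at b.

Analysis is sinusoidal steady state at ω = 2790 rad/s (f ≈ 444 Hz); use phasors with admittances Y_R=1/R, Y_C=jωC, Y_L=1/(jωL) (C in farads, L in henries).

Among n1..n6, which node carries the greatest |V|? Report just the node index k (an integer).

Apply KCL at each of the 6 non-ground nodes and solve the resulting linear system.
Node n1: branches {R1, I1, R5, R7} → V_1 = -509.3+0.1102j
Node n2: branches {R3, R4, R7, R10} → V_2 = -0.2563+1.163j
Node n3: branches {L1, L2, C1, R3, R6, C4, R9} → V_3 = -0.08004+1.166j
Node n4: branches {R2, R6, C4, I2, I3, R11} → V_4 = -0.06529+1.166j
Node n5: branches {L1, L2, R2, C2, I2, R8} → V_5 = -0.07155+1.438j
Node n6: branches {C3, R4, R8, R10, R11, V1} → V_6 = 43.50+0.000j
Source currents: i(V1)=-0.09674-1.055j

1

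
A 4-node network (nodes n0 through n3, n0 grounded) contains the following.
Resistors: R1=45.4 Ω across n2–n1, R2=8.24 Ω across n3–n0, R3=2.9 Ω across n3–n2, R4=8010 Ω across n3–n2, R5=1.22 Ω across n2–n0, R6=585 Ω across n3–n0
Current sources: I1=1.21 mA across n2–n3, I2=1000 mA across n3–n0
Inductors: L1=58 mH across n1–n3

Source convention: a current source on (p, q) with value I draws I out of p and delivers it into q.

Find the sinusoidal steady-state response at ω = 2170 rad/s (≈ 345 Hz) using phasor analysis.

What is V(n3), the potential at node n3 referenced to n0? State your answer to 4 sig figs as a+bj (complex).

-2.721-0.02569j V

Element admittances at ω=2170 rad/s:
  Y(R1) = 0.02203+0.000j S between n2,n1
  I1: injects 0.00121 A into n3 (from n2)
  Y(L1) = 0.000-0.007945j S between n1,n3
  Y(R2) = 0.1214+0.000j S between n3,n0
  Y(R3) = 0.3448+0.000j S between n3,n2
  Y(R4) = 0.0001248+0.000j S between n3,n2
  Y(R5) = 0.8197+0.000j S between n2,n0
  Y(R6) = 0.001709+0.000j S between n3,n0
  I2: injects 1 A into n0 (from n3)
Assemble and solve the 3×3 MNA system:
  V(n1)=-1.041+0.6101j  V(n2)=-0.8114+0.003857j  V(n3)=-2.721-0.02569j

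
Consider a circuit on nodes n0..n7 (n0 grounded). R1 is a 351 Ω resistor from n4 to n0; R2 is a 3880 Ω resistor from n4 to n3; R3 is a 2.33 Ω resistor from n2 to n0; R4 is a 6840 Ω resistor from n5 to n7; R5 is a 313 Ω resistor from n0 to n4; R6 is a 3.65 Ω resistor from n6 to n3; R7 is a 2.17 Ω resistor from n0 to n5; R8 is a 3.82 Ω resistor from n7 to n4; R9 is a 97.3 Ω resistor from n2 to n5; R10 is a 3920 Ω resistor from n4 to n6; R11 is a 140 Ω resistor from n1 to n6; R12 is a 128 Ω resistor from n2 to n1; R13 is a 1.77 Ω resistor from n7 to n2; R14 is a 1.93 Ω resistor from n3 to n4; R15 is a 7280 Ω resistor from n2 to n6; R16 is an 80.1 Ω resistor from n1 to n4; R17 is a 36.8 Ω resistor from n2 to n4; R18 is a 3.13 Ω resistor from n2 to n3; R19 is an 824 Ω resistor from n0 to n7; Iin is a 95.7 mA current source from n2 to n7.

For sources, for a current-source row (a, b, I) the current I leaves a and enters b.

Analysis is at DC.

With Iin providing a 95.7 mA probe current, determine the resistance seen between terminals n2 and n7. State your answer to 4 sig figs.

MNA unknowns: 7 node voltages V₁..V_7
R1: Y=0.002849 on G[4,0]
R2: Y=0.0002577 on G[4,3]
R3: Y=0.4292 on G[2,0]
R4: Y=0.0001462 on G[5,7]
R5: Y=0.003195 on G[0,4]
R6: Y=0.2740 on G[6,3]
R7: Y=0.4608 on G[0,5]
R8: Y=0.2618 on G[7,4]
R9: Y=0.01028 on G[2,5]
R10: Y=0.0002551 on G[4,6]
R11: Y=0.007143 on G[1,6]
R12: Y=0.007812 on G[2,1]
R13: Y=0.5650 on G[7,2]
R14: Y=0.5181 on G[3,4]
R15: Y=0.0001374 on G[2,6]
R16: Y=0.01248 on G[1,4]
R17: Y=0.02717 on G[2,4]
R18: Y=0.3195 on G[2,3]
R19: Y=0.001214 on G[0,7]
Iin: z[2]−=0.0957, z[7]+=0.0957
solve → V1=0.04353, V2=-0.001408, V3=0.04373, V4=0.07155, V5=1.186e-05, V6=0.04373, V7=0.1372

R_eq = 1.449 Ω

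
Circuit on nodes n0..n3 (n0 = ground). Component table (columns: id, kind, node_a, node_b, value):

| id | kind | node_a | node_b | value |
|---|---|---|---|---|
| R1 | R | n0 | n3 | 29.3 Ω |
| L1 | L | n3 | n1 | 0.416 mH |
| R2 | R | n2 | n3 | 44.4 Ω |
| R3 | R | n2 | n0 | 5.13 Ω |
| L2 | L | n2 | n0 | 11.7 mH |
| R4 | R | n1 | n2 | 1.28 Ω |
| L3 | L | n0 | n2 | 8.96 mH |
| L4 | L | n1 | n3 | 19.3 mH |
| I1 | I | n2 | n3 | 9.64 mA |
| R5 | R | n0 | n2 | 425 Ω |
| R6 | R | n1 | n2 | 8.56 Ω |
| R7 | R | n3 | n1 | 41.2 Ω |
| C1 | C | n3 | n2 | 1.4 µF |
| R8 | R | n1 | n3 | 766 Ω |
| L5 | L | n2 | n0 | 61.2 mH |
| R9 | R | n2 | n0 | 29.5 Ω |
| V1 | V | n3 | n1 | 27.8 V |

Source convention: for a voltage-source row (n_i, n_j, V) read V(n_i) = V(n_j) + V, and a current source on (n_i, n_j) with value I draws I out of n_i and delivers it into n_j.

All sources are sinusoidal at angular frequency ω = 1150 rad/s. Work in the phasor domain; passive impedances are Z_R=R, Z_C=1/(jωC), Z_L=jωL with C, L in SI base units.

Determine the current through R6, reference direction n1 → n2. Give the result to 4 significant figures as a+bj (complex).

-0.1821+0.001456j A

Apply KCL at each of the 3 non-ground nodes and solve the resulting linear system.
Node n1: branches {L1, R4, L4, R6, R7, R8, V1} → V_1 = -3.824-1.574j
Node n2: branches {R2, R3, L2, R4, L3, I1, R5, R6, C1, L5, R9} → V_2 = -2.266-1.587j
Node n3: branches {R1, L1, R2, L4, I1, R7, C1, R8, V1} → V_3 = 23.98-1.574j
Source currents: i(V1)=-2.111+59.37j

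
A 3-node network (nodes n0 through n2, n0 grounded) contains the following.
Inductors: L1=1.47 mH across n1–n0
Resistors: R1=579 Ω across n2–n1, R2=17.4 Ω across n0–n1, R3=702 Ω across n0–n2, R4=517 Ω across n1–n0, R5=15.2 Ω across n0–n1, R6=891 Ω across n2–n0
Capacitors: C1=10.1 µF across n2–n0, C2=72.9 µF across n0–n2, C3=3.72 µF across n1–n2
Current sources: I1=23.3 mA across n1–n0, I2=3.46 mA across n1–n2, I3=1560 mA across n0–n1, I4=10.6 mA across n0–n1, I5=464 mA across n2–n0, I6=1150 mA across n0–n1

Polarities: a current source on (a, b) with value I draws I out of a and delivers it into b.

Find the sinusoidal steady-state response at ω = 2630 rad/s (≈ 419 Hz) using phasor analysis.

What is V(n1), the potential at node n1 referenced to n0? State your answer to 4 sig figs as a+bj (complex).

4.324+8.527j V

Apply KCL at each of the 2 non-ground nodes and solve the resulting linear system.
Node n1: branches {L1, R1, R2, I1, I2, I3, I4, R4, R5, C3, I6} → V_1 = 4.324+8.527j
Node n2: branches {R1, C1, R3, I2, C2, I5, C3, R6} → V_2 = 0.2059+2.356j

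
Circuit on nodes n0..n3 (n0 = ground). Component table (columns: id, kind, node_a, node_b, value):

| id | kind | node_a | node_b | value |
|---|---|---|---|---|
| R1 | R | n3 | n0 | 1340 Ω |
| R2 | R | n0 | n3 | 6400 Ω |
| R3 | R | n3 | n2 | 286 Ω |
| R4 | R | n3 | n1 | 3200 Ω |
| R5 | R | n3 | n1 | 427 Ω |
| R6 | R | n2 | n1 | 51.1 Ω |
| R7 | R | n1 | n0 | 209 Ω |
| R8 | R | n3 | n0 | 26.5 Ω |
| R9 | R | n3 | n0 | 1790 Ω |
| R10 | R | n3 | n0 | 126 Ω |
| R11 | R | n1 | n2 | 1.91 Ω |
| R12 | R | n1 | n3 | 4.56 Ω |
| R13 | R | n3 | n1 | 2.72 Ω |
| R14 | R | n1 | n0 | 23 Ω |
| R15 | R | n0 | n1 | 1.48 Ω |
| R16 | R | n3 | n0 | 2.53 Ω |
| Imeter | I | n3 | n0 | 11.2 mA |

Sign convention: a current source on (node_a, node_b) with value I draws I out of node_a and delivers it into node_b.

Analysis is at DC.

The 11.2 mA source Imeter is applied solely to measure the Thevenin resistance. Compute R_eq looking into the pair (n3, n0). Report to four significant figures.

R_eq = 1.301 Ω

MNA unknowns: 3 node voltages V₁..V_3
R1: Y=0.0007463 on G[3,0]
R2: Y=0.0001563 on G[0,3]
R3: Y=0.003497 on G[3,2]
R4: Y=0.0003125 on G[3,1]
R5: Y=0.002342 on G[3,1]
R6: Y=0.01957 on G[2,1]
R7: Y=0.004785 on G[1,0]
R8: Y=0.03774 on G[3,0]
R9: Y=0.0005587 on G[3,0]
R10: Y=0.007937 on G[3,0]
R11: Y=0.5236 on G[1,2]
R12: Y=0.2193 on G[1,3]
R13: Y=0.3676 on G[3,1]
R14: Y=0.04348 on G[1,0]
R15: Y=0.6757 on G[0,1]
R16: Y=0.3953 on G[3,0]
Imeter: z[3]−=0.0112, z[0]+=0.0112
solve → V1=-0.006564, V2=-0.006615, V3=-0.01458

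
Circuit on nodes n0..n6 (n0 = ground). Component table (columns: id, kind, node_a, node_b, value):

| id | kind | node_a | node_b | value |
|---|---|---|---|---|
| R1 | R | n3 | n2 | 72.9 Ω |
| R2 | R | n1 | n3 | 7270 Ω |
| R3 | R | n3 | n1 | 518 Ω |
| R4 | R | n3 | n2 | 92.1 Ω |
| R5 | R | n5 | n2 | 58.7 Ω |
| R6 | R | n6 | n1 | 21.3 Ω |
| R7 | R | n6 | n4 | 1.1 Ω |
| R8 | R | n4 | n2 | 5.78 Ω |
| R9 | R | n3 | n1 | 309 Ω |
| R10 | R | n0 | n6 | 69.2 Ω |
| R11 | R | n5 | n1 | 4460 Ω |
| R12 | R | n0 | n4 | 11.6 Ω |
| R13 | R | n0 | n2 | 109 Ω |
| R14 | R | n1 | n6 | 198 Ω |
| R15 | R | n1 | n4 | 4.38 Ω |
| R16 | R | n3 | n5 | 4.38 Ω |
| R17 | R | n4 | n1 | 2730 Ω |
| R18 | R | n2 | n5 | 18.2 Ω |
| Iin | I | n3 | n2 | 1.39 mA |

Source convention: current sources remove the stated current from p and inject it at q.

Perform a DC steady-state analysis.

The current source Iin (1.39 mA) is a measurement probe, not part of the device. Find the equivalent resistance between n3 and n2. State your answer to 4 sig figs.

MNA unknowns: 6 node voltages V₁..V_6
R1: Y=0.01372 on G[3,2]
R2: Y=0.0001376 on G[1,3]
R3: Y=0.001931 on G[3,1]
R4: Y=0.01086 on G[3,2]
R5: Y=0.01704 on G[5,2]
R6: Y=0.04695 on G[6,1]
R7: Y=0.9091 on G[6,4]
R8: Y=0.1730 on G[4,2]
R9: Y=0.003236 on G[3,1]
R10: Y=0.01445 on G[0,6]
R11: Y=0.0002242 on G[5,1]
R12: Y=0.08621 on G[0,4]
R13: Y=0.009174 on G[0,2]
R14: Y=0.005051 on G[1,6]
R15: Y=0.2283 on G[1,4]
R16: Y=0.2283 on G[3,5]
R17: Y=0.0003663 on G[4,1]
R18: Y=0.05495 on G[2,5]
Iin: z[3]−=0.00139, z[2]+=0.00139
solve → V1=-0.0003459, V2=0.0004352, V3=-0.01602, V4=-3.739e-05, V5=-0.01207, V6=-5.328e-05

R_eq = 11.84 Ω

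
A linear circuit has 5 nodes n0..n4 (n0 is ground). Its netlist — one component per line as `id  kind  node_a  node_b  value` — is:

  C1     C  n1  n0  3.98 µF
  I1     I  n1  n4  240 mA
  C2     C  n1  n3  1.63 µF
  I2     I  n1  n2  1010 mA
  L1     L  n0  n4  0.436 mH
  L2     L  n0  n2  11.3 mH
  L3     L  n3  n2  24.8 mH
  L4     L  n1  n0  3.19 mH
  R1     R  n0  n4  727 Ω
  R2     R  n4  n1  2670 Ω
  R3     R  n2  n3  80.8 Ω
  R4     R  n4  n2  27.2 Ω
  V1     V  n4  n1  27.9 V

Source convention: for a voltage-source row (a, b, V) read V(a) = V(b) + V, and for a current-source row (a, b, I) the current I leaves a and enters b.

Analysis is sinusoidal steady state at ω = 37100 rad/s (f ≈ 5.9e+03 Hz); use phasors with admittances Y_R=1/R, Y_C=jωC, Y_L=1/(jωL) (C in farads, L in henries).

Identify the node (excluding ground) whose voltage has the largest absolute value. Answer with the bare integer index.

Apply KCL at each of the 4 non-ground nodes and solve the resulting linear system.
Node n1: branches {C1, I1, C2, I2, L4, R2, V1} → V_1 = 24.30+1.020j
Node n2: branches {I2, L2, L3, R3, R4} → V_2 = 65.70+2.985j
Node n3: branches {C2, L3, R3} → V_3 = 25.69-7.354j
Node n4: branches {I1, L1, R1, R2, R4, V1} → V_4 = 52.20+1.020j
Source currents: i(V1)=0.5912+3.298j

2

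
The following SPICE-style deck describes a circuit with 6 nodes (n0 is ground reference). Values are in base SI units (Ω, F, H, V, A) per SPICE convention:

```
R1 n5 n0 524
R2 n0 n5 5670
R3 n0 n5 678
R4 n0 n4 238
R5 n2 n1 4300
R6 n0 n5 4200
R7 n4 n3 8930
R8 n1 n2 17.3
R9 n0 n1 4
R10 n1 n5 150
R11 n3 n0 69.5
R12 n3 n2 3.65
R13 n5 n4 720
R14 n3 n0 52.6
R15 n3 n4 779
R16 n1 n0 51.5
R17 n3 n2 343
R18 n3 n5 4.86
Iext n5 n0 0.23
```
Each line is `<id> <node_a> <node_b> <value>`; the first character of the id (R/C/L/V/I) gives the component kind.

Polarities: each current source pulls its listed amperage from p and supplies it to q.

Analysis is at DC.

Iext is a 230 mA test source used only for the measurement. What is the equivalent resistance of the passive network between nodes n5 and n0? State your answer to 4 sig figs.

R_eq = 15.44 Ω

Apply KCL at each of the 5 non-ground nodes and solve the resulting linear system.
Node n1: branches {R5, R8, R9, R10, R16} → V_1 = -0.4603
Node n2: branches {R5, R8, R12, R17} → V_2 = -2.242
Node n3: branches {R7, R11, R12, R14, R15, R17, R18} → V_3 = -2.615
Node n4: branches {R4, R7, R13, R15} → V_4 = -1.229
Node n5: branches {R1, R2, R3, R6, R10, R13, R18, Iext} → V_5 = -3.552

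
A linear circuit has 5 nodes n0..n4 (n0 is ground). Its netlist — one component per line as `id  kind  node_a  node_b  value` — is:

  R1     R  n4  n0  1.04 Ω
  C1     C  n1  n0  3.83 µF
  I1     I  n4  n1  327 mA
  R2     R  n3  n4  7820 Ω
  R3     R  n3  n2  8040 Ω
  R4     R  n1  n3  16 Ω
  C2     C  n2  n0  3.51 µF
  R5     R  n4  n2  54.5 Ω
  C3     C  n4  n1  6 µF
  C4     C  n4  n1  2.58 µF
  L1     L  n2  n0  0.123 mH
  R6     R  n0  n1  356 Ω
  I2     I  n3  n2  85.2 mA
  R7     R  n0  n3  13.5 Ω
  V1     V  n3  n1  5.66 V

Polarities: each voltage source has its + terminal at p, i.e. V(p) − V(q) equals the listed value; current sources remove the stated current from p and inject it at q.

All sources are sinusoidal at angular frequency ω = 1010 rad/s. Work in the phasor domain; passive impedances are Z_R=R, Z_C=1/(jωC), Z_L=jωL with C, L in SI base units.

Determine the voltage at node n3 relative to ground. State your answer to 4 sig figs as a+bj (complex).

Element admittances at ω=1010 rad/s:
  Y(R1) = 0.9615+0.000j S between n4,n0
  Y(C1) = 0.000+0.003868j S between n1,n0
  I1: injects 0.327 A into n1 (from n4)
  Y(R2) = 0.0001279+0.000j S between n3,n4
  Y(R3) = 0.0001244+0.000j S between n3,n2
  Y(R4) = 0.06250+0.000j S between n1,n3
  Y(C2) = 0.000+0.003545j S between n2,n0
  Y(R5) = 0.01835+0.000j S between n4,n2
  Y(C3) = 0.000+0.006060j S between n4,n1
  Y(C4) = 0.000+0.002606j S between n4,n1
  Y(L1) = 0.000-8.050j S between n2,n0
  Y(R6) = 0.002809+0.000j S between n0,n1
  I2: injects 0.0852 A into n2 (from n3)
  Y(R7) = 0.07407+0.000j S between n0,n3
  V1: constraint V(n3)−V(n1) = 5.66
Assemble and solve the 5×5 MNA system:
  V(n1)=-2.264+0.3301j  V(n2)=5.592e-05+0.009875j  V(n3)=3.396+0.3301j  V(n4)=-0.3363-0.01682j
  i(V1)=-0.6914-0.02454j

3.396+0.3301j V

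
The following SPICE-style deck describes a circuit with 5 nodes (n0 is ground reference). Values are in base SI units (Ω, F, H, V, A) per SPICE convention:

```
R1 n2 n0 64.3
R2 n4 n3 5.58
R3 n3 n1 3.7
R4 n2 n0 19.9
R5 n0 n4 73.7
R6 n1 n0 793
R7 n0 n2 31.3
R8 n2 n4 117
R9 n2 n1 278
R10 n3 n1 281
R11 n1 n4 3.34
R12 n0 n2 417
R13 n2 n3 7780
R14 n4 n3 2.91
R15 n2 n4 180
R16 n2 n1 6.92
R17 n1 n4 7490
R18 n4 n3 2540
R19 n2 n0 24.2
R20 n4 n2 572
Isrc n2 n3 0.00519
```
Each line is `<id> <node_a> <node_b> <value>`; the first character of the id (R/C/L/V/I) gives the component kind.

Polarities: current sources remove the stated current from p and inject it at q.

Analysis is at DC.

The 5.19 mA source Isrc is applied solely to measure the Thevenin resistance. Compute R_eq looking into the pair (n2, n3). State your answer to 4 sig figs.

Element admittances at DC:
  Y(R1) = 0.01555 S between n2,n0
  Y(R2) = 0.1792 S between n4,n3
  Y(R3) = 0.2703 S between n3,n1
  Y(R4) = 0.05025 S between n2,n0
  Y(R5) = 0.01357 S between n0,n4
  Y(R6) = 0.001261 S between n1,n0
  Y(R7) = 0.03195 S between n0,n2
  Y(R8) = 0.008547 S between n2,n4
  Y(R9) = 0.003597 S between n2,n1
  Y(R10) = 0.003559 S between n3,n1
  Y(R11) = 0.2994 S between n1,n4
  Y(R12) = 0.002398 S between n0,n2
  Y(R13) = 0.0001285 S between n2,n3
  Y(R14) = 0.3436 S between n4,n3
  Y(R15) = 0.005556 S between n2,n4
  Y(R16) = 0.1445 S between n2,n1
  Y(R17) = 0.0001335 S between n1,n4
  Y(R18) = 0.0003937 S between n4,n3
  Y(R19) = 0.04132 S between n2,n0
  Y(R20) = 0.001748 S between n4,n2
  Isrc: injects 0.00519 A into n3 (from n2)
Assemble and solve the 4×4 MNA system:
  V(n1)=0.02528  V(n2)=-0.003142  V(n3)=0.03515  V(n4)=0.03041

R_eq = 7.378 Ω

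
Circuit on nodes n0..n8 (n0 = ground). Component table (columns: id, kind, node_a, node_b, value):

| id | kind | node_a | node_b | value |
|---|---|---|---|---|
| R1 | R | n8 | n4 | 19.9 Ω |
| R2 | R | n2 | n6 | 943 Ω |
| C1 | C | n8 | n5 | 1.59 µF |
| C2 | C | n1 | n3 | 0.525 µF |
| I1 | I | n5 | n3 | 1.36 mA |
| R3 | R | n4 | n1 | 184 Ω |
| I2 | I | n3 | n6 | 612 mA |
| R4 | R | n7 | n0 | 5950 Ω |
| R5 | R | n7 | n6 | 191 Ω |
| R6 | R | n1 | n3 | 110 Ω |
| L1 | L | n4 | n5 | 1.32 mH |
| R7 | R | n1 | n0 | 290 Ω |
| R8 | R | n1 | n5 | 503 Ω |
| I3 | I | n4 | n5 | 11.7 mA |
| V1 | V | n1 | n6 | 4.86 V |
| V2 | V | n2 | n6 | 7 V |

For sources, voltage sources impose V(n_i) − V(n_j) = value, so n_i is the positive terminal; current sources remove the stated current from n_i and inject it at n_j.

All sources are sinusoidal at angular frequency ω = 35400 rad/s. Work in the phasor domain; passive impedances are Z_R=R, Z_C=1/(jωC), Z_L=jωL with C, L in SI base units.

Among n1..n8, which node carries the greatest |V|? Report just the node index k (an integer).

3

Element admittances at ω=35400 rad/s:
  Y(R1) = 0.05025+0.000j S between n8,n4
  Y(R2) = 0.001060+0.000j S between n2,n6
  Y(C1) = 0.000+0.05629j S between n8,n5
  Y(C2) = 0.000+0.01858j S between n1,n3
  I1: injects 0.00136 A into n3 (from n5)
  Y(R3) = 0.005435+0.000j S between n4,n1
  I2: injects 0.612 A into n6 (from n3)
  Y(R4) = 0.0001681+0.000j S between n7,n0
  Y(R5) = 0.005236+0.000j S between n7,n6
  Y(R6) = 0.009091+0.000j S between n1,n3
  Y(L1) = 0.000-0.02140j S between n4,n5
  Y(R7) = 0.003448+0.000j S between n1,n0
  Y(R8) = 0.001988+0.000j S between n1,n5
  I3: injects 0.0117 A into n5 (from n4)
  V1: constraint V(n1)−V(n6) = 4.86
  V2: constraint V(n2)−V(n6) = 7
Assemble and solve the 10×10 MNA system:
  V(n1)=0.2192+0.000j  V(n2)=2.359+0.000j  V(n3)=-12.75+26.51j  V(n4)=-0.06010+0.01164j  V(n5)=0.2985-0.03181j  V(n6)=-4.641+0.000j  V(n7)=-4.497+0.000j  V(n8)=0.1610+0.1656j
  i(V1)=-0.6128+0.000j  i(V2)=-0.007423+0.000j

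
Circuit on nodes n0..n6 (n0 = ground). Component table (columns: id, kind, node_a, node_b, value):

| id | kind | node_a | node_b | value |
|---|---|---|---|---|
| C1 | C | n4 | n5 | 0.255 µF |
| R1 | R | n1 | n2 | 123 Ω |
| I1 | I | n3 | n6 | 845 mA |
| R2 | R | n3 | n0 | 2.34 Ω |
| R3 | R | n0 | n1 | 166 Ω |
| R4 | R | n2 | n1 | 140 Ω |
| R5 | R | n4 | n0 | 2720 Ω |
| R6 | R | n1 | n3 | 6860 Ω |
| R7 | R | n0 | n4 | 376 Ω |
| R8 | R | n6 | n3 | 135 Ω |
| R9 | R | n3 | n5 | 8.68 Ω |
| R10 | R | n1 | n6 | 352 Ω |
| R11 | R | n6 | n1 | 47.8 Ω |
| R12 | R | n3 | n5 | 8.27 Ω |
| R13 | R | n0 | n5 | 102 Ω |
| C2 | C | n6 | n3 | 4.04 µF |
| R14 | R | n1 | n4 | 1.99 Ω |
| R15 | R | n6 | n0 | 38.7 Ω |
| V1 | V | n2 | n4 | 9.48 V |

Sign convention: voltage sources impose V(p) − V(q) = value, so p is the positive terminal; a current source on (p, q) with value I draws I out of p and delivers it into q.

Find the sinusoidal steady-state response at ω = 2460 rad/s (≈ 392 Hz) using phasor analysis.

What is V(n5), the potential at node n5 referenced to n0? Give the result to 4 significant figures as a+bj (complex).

-1.370+0.4205j V

MNA unknowns: 6 node voltages V₁..V_6 plus 1 source current (V1)
C1: Y=0.000+0.0006273j on G[4,5]
R1: Y=0.008130+0.000j on G[1,2]
I1: z[3]−=0.845, z[6]+=0.845
R2: Y=0.4274+0.000j on G[3,0]
R3: Y=0.006024+0.000j on G[0,1]
R4: Y=0.007143+0.000j on G[2,1]
R5: Y=0.0003676+0.000j on G[4,0]
R6: Y=0.0001458+0.000j on G[1,3]
R7: Y=0.002660+0.000j on G[0,4]
R8: Y=0.007407+0.000j on G[6,3]
R9: Y=0.1152+0.000j on G[3,5]
R10: Y=0.002841+0.000j on G[1,6]
R11: Y=0.02092+0.000j on G[6,1]
R12: Y=0.1209+0.000j on G[3,5]
R13: Y=0.009804+0.000j on G[0,5]
C2: Y=0.000+0.009938j on G[6,3]
R14: Y=0.5025+0.000j on G[1,4]
R15: Y=0.02584+0.000j on G[6,0]
V1: row V2−V4=9.48, i_V1 at 2,4
solve → V1=13.97-4.109j, V2=23.09-4.103j, V3=-1.439+0.3981j, V4=13.61-4.103j, V5=-1.370+0.4205j, V6=19.47-5.305j
aux → i_V1=-0.1392-8.917e-05j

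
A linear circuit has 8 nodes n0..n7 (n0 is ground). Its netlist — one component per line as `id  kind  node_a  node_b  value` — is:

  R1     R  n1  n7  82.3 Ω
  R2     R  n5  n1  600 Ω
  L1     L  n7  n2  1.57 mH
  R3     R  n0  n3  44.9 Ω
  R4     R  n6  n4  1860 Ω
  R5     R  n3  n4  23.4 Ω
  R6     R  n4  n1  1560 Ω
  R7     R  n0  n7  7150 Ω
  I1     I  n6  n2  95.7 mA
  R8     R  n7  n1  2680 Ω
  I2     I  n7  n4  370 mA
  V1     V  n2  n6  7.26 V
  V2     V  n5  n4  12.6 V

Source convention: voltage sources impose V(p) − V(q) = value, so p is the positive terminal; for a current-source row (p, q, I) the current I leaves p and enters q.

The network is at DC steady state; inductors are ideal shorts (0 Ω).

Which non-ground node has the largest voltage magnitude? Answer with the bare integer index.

6

Element admittances at DC:
  Y(R1) = 0.01215 S between n1,n7
  Y(R2) = 0.001667 S between n5,n1
  L1: short n7↔n2 (DC inductor)
  Y(R3) = 0.02227 S between n0,n3
  Y(R4) = 0.0005376 S between n6,n4
  Y(R5) = 0.04274 S between n3,n4
  Y(R6) = 0.0006410 S between n4,n1
  Y(R7) = 0.0001399 S between n0,n7
  I1: injects 0.0957 A into n2 (from n6)
  Y(R8) = 0.0003731 S between n7,n1
  I2: injects 0.37 A into n4 (from n7)
  V1: constraint V(n2)−V(n6) = 7.26
  V2: constraint V(n5)−V(n4) = 12.6
Assemble and solve the 10×10 MNA system:
  V(n1)=-109.4  V(n2)=-131.5  V(n3)=0.8256  V(n4)=1.256  V(n5)=13.86  V(n6)=-138.7  V(n7)=-131.5
  i(L1)=-0.07526  i(V1)=0.02044  i(V2)=-0.2054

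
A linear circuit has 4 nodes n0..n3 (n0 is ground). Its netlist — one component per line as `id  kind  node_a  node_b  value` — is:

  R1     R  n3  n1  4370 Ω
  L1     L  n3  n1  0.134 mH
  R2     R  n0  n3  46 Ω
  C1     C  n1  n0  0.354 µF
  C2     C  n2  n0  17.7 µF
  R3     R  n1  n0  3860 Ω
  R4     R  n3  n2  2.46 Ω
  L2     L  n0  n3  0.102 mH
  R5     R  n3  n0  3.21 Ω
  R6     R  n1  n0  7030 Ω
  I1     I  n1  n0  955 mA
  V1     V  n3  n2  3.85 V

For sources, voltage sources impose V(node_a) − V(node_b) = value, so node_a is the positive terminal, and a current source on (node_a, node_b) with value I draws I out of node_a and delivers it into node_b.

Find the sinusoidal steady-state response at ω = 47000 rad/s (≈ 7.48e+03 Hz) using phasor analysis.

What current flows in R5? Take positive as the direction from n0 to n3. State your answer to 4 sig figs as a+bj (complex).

Element admittances at ω=47000 rad/s:
  Y(R1) = 0.0002288+0.000j S between n3,n1
  Y(L1) = 0.000-0.1588j S between n3,n1
  Y(R2) = 0.02174+0.000j S between n0,n3
  Y(C1) = 0.000+0.01664j S between n1,n0
  Y(C2) = 0.000+0.8319j S between n2,n0
  Y(R3) = 0.0002591+0.000j S between n1,n0
  Y(R4) = 0.4065+0.000j S between n3,n2
  Y(L2) = 0.000-0.2086j S between n0,n3
  Y(R5) = 0.3115+0.000j S between n3,n0
  Y(R6) = 0.0001422+0.000j S between n1,n0
  I1: injects 0.955 A into n0 (from n1)
  V1: constraint V(n3)−V(n2) = 3.85
Assemble and solve the 4×4 MNA system:
  V(n1)=3.613-2.984j  V(n2)=-0.5986+3.353j  V(n3)=3.251+3.353j
  i(V1)=-4.354-0.4980j

-1.013-1.044j A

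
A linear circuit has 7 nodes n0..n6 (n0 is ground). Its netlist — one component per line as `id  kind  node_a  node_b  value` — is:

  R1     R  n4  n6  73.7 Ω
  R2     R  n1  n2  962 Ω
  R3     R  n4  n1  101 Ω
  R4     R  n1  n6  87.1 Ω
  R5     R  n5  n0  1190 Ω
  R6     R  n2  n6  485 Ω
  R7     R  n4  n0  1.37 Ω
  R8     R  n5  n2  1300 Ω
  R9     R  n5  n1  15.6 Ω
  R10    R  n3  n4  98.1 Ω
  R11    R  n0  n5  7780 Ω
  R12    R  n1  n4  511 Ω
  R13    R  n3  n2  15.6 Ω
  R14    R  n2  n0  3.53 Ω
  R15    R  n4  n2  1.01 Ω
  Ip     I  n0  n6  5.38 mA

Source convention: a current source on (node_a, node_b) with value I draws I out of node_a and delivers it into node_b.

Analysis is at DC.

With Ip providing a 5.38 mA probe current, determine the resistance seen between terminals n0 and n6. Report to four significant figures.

MNA unknowns: 6 node voltages V₁..V_6
R1: Y=0.01357 on G[4,6]
R2: Y=0.001040 on G[1,2]
R3: Y=0.009901 on G[4,1]
R4: Y=0.01148 on G[1,6]
R5: Y=0.0008403 on G[5,0]
R6: Y=0.002062 on G[2,6]
R7: Y=0.7299 on G[4,0]
R8: Y=0.0007692 on G[5,2]
R9: Y=0.06410 on G[5,1]
R10: Y=0.01019 on G[3,4]
R11: Y=0.0001285 on G[0,5]
R12: Y=0.001957 on G[1,4]
R13: Y=0.06410 on G[3,2]
R14: Y=0.2833 on G[2,0]
R15: Y=0.9901 on G[4,2]
Ip: z[0]−=0.00538, z[6]+=0.00538
solve → V1=0.1125, V2=0.004739, V3=0.004828, V4=0.005386, V5=0.1096, V6=0.2491

R_eq = 46.31 Ω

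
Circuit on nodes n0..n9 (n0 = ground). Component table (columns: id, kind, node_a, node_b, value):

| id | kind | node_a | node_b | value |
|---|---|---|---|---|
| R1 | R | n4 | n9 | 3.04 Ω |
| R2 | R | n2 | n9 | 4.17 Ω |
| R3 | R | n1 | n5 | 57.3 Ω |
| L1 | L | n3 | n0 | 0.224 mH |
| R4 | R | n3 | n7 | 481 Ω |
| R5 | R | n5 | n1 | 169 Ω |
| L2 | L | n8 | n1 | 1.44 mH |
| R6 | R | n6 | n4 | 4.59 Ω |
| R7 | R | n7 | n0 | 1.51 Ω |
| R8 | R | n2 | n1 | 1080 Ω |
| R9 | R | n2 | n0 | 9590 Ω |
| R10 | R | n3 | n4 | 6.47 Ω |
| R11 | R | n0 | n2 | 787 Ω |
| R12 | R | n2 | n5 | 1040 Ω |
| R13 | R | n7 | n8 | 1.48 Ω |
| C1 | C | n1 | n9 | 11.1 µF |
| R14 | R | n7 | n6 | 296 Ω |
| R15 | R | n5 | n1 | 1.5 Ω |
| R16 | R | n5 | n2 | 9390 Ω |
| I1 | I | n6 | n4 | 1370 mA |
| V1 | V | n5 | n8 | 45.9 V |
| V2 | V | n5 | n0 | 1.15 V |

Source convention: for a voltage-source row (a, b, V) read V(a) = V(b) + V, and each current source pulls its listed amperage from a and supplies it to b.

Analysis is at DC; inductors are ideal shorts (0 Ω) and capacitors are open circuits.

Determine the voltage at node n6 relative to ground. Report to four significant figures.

-7.106 V

MNA unknowns: 9 node voltages V₁..V_9 plus 4 source currents (L1, L2, V1, V2)
R1: Y=0.3289 on G[4,9]
R2: Y=0.2398 on G[2,9]
R3: Y=0.01745 on G[1,5]
L1: row V3−V0=0, i_L1 at 3,0
R4: Y=0.002079 on G[3,7]
R5: Y=0.005917 on G[5,1]
L2: row V8−V1=0, i_L2 at 8,1
R6: Y=0.2179 on G[6,4]
R7: Y=0.6623 on G[7,0]
R8: Y=0.0009259 on G[2,1]
R9: Y=0.0001043 on G[2,0]
R10: Y=0.1546 on G[3,4]
R11: Y=0.001271 on G[0,2]
R12: Y=0.0009615 on G[2,5]
R13: Y=0.6757 on G[7,8]
C1: Y=0.000 on G[1,9]
R14: Y=0.003378 on G[7,6]
R15: Y=0.6667 on G[5,1]
R16: Y=0.0001065 on G[5,2]
I1: z[6]−=1.37, z[4]+=1.37
V1: row V5−V8=45.9, i_V1 at 5,8
V2: row V5−V0=1.15, i_V2 at 5,0
solve → V1=-44.75, V2=-0.8480, V3=0.000, V4=-0.5787, V5=1.150, V6=-7.106, V7=-22.53, V8=-44.75, V9=-0.6922
aux → i_L1=-0.1363, i_L2=-31.71, i_V1=-46.73, i_V2=15.06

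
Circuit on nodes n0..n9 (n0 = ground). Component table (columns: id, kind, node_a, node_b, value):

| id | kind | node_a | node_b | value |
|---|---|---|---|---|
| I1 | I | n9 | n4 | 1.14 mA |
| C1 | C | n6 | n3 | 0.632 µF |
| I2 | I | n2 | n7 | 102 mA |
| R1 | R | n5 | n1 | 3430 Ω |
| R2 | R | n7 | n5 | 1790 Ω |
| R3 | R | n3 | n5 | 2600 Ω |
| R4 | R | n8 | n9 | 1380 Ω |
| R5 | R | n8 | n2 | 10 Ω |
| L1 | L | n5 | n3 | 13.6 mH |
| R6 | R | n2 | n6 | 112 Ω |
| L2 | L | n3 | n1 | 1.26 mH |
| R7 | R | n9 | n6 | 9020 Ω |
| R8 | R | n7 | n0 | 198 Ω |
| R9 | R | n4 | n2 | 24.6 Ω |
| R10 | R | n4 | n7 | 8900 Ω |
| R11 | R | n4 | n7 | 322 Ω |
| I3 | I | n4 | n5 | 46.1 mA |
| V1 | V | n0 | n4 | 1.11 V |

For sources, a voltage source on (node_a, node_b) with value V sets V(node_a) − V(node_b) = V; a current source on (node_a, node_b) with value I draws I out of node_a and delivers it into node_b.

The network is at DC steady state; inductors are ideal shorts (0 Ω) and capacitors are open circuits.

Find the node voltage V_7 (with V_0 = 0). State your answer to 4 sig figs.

MNA unknowns: 9 node voltages V₁..V_9 plus 3 source currents (L1, L2, V1)
I1: z[9]−=0.00114, z[4]+=0.00114
C1: Y=0.000 on G[6,3]
I2: z[2]−=0.102, z[7]+=0.102
R1: Y=0.0002915 on G[5,1]
R2: Y=0.0005587 on G[7,5]
R3: Y=0.0003846 on G[3,5]
R4: Y=0.0007246 on G[8,9]
R5: Y=0.1000 on G[8,2]
L1: row V5−V3=0, i_L1 at 5,3
R6: Y=0.008929 on G[2,6]
L2: row V3−V1=0, i_L2 at 3,1
R7: Y=0.0001109 on G[9,6]
R8: Y=0.005051 on G[7,0]
R9: Y=0.04065 on G[4,2]
R10: Y=0.0001124 on G[4,7]
R11: Y=0.003106 on G[4,7]
I3: z[4]−=0.0461, z[5]+=0.0461
V1: row V0−V4=1.11, i_V1 at 0,4
solve → V1=100.0, V2=-3.647, V3=100.0, V4=-1.110, V5=100.0, V6=-3.664, V7=17.48, V8=-3.657, V9=-5.023
aux → i_L1=0.000, i_L2=0.000, i_V1=0.08828

17.48 V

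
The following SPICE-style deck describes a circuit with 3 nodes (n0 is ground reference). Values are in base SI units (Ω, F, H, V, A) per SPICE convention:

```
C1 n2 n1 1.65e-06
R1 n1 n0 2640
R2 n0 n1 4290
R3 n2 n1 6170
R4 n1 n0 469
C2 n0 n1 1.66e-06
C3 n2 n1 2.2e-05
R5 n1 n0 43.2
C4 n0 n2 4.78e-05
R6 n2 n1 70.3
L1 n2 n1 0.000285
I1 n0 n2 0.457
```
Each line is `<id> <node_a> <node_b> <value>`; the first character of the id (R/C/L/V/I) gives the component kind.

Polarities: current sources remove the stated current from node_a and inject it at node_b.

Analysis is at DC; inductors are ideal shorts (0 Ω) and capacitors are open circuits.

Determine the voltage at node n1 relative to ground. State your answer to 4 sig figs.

Element admittances at DC:
  Y(C1) = 0.000 S between n2,n1
  Y(R1) = 0.0003788 S between n1,n0
  Y(R2) = 0.0002331 S between n0,n1
  Y(R3) = 0.0001621 S between n2,n1
  Y(R4) = 0.002132 S between n1,n0
  Y(C2) = 0.000 S between n0,n1
  Y(C3) = 0.000 S between n2,n1
  Y(R5) = 0.02315 S between n1,n0
  Y(C4) = 0.000 S between n0,n2
  Y(R6) = 0.01422 S between n2,n1
  L1: short n2↔n1 (DC inductor)
  I1: injects 0.457 A into n2 (from n0)
Assemble and solve the 3×3 MNA system:
  V(n1)=17.65  V(n2)=17.65
  i(L1)=0.4570

17.65 V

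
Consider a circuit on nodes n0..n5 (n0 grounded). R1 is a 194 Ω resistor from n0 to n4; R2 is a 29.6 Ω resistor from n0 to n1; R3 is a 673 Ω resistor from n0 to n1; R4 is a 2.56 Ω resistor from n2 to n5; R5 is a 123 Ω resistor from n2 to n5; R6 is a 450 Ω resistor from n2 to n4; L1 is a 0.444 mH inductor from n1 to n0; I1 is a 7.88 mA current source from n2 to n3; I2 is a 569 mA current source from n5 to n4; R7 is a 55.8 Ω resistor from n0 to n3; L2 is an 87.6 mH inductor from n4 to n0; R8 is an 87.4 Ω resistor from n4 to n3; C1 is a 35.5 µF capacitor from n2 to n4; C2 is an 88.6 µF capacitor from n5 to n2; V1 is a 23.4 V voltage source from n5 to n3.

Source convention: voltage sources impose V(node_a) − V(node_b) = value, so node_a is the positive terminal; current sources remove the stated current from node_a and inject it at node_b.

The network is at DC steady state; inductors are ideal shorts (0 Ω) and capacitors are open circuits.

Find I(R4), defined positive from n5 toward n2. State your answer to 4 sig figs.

Element admittances at DC:
  Y(R1) = 0.005155 S between n0,n4
  Y(R2) = 0.03378 S between n0,n1
  Y(R3) = 0.001486 S between n0,n1
  Y(R4) = 0.3906 S between n2,n5
  Y(R5) = 0.008130 S between n2,n5
  Y(R6) = 0.002222 S between n2,n4
  L1: short n1↔n0 (DC inductor)
  I1: injects 0.00788 A into n3 (from n2)
  I2: injects 0.569 A into n4 (from n5)
  Y(R7) = 0.01792 S between n0,n3
  L2: short n4↔n0 (DC inductor)
  Y(R8) = 0.01144 S between n4,n3
  Y(C1) = 0.000 S between n2,n4
  Y(C2) = 0.000 S between n5,n2
  V1: constraint V(n5)−V(n3) = 23.4
Assemble and solve the 8×8 MNA system:
  V(n1)=0.000  V(n2)=3.701  V(n3)=-19.66  V(n4)=0.000  V(n5)=3.742
  i(L1)=0.000  i(L2)=0.3523  i(V1)=-0.5851

0.01578 A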